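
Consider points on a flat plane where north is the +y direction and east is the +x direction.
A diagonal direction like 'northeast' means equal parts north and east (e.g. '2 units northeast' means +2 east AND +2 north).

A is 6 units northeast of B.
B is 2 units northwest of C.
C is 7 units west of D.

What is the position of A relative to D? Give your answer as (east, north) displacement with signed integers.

Place D at the origin (east=0, north=0).
  C is 7 units west of D: delta (east=-7, north=+0); C at (east=-7, north=0).
  B is 2 units northwest of C: delta (east=-2, north=+2); B at (east=-9, north=2).
  A is 6 units northeast of B: delta (east=+6, north=+6); A at (east=-3, north=8).
Therefore A relative to D: (east=-3, north=8).

Answer: A is at (east=-3, north=8) relative to D.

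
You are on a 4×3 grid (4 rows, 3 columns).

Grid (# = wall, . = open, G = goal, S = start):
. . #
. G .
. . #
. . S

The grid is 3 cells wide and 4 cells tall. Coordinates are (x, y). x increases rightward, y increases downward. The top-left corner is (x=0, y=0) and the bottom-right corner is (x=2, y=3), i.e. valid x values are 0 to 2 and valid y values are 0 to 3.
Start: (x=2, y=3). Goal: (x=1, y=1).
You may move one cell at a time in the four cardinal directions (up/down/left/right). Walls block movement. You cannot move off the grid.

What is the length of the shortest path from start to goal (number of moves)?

BFS from (x=2, y=3) until reaching (x=1, y=1):
  Distance 0: (x=2, y=3)
  Distance 1: (x=1, y=3)
  Distance 2: (x=1, y=2), (x=0, y=3)
  Distance 3: (x=1, y=1), (x=0, y=2)  <- goal reached here
One shortest path (3 moves): (x=2, y=3) -> (x=1, y=3) -> (x=1, y=2) -> (x=1, y=1)

Answer: Shortest path length: 3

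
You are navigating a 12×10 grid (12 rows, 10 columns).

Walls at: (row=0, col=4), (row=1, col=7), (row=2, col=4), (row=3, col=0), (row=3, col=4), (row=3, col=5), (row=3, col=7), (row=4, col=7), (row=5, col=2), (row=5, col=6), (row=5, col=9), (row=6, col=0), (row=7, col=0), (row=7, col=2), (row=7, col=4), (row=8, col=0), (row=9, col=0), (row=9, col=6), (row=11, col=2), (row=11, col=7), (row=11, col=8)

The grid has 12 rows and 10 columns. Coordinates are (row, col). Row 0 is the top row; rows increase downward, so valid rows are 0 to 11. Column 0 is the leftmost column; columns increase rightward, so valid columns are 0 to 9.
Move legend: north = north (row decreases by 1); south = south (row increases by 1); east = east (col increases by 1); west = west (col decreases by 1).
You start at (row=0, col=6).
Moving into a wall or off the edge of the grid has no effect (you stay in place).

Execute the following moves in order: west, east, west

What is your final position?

Start: (row=0, col=6)
  west (west): (row=0, col=6) -> (row=0, col=5)
  east (east): (row=0, col=5) -> (row=0, col=6)
  west (west): (row=0, col=6) -> (row=0, col=5)
Final: (row=0, col=5)

Answer: Final position: (row=0, col=5)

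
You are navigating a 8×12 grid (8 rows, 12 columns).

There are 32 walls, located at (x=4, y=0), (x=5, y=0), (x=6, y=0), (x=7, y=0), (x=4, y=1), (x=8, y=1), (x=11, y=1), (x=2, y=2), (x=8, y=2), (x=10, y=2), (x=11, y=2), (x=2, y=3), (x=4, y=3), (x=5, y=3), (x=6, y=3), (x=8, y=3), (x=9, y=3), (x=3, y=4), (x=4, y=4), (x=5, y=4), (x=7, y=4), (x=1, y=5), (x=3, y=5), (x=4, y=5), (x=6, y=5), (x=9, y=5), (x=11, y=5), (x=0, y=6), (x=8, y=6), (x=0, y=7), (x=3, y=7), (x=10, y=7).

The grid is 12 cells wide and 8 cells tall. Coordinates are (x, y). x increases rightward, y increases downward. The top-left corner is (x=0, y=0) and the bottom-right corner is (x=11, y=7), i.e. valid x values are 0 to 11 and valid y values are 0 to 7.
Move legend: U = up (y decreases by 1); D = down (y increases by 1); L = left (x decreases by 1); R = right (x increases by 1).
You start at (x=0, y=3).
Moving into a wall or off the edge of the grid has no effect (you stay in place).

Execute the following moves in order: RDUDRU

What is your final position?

Answer: Final position: (x=2, y=4)

Derivation:
Start: (x=0, y=3)
  R (right): (x=0, y=3) -> (x=1, y=3)
  D (down): (x=1, y=3) -> (x=1, y=4)
  U (up): (x=1, y=4) -> (x=1, y=3)
  D (down): (x=1, y=3) -> (x=1, y=4)
  R (right): (x=1, y=4) -> (x=2, y=4)
  U (up): blocked, stay at (x=2, y=4)
Final: (x=2, y=4)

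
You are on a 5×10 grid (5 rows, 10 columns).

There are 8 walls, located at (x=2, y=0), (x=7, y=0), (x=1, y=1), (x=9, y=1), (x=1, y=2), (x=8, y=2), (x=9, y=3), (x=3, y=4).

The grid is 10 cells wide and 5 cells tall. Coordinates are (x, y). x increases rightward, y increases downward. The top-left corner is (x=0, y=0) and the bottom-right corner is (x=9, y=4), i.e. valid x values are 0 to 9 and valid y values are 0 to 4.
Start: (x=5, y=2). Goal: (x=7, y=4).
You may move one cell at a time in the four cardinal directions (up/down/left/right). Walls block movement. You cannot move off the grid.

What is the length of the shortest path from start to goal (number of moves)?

BFS from (x=5, y=2) until reaching (x=7, y=4):
  Distance 0: (x=5, y=2)
  Distance 1: (x=5, y=1), (x=4, y=2), (x=6, y=2), (x=5, y=3)
  Distance 2: (x=5, y=0), (x=4, y=1), (x=6, y=1), (x=3, y=2), (x=7, y=2), (x=4, y=3), (x=6, y=3), (x=5, y=4)
  Distance 3: (x=4, y=0), (x=6, y=0), (x=3, y=1), (x=7, y=1), (x=2, y=2), (x=3, y=3), (x=7, y=3), (x=4, y=4), (x=6, y=4)
  Distance 4: (x=3, y=0), (x=2, y=1), (x=8, y=1), (x=2, y=3), (x=8, y=3), (x=7, y=4)  <- goal reached here
One shortest path (4 moves): (x=5, y=2) -> (x=6, y=2) -> (x=7, y=2) -> (x=7, y=3) -> (x=7, y=4)

Answer: Shortest path length: 4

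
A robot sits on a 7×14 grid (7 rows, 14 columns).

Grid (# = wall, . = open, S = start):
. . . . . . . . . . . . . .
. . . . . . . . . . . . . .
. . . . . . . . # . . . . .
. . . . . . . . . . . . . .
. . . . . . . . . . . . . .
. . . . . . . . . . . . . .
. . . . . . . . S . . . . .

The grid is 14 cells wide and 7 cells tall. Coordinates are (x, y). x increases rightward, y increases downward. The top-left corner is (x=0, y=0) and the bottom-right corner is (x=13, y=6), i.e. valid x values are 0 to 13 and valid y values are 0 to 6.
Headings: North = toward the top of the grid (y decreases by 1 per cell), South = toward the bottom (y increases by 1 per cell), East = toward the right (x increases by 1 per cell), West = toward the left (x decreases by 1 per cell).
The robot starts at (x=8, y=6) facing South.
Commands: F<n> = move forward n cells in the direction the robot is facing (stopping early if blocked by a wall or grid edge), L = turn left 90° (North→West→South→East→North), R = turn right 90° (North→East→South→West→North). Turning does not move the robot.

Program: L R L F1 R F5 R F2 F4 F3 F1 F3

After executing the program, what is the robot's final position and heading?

Answer: Final position: (x=0, y=6), facing West

Derivation:
Start: (x=8, y=6), facing South
  L: turn left, now facing East
  R: turn right, now facing South
  L: turn left, now facing East
  F1: move forward 1, now at (x=9, y=6)
  R: turn right, now facing South
  F5: move forward 0/5 (blocked), now at (x=9, y=6)
  R: turn right, now facing West
  F2: move forward 2, now at (x=7, y=6)
  F4: move forward 4, now at (x=3, y=6)
  F3: move forward 3, now at (x=0, y=6)
  F1: move forward 0/1 (blocked), now at (x=0, y=6)
  F3: move forward 0/3 (blocked), now at (x=0, y=6)
Final: (x=0, y=6), facing West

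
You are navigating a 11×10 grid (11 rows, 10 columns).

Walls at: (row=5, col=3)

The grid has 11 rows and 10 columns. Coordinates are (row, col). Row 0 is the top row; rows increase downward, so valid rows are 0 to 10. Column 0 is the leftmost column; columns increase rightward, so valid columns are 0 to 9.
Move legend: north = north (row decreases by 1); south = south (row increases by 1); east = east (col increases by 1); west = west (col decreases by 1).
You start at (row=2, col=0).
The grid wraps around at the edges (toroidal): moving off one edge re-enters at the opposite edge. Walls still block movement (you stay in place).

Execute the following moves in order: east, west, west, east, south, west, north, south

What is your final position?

Start: (row=2, col=0)
  east (east): (row=2, col=0) -> (row=2, col=1)
  west (west): (row=2, col=1) -> (row=2, col=0)
  west (west): (row=2, col=0) -> (row=2, col=9)
  east (east): (row=2, col=9) -> (row=2, col=0)
  south (south): (row=2, col=0) -> (row=3, col=0)
  west (west): (row=3, col=0) -> (row=3, col=9)
  north (north): (row=3, col=9) -> (row=2, col=9)
  south (south): (row=2, col=9) -> (row=3, col=9)
Final: (row=3, col=9)

Answer: Final position: (row=3, col=9)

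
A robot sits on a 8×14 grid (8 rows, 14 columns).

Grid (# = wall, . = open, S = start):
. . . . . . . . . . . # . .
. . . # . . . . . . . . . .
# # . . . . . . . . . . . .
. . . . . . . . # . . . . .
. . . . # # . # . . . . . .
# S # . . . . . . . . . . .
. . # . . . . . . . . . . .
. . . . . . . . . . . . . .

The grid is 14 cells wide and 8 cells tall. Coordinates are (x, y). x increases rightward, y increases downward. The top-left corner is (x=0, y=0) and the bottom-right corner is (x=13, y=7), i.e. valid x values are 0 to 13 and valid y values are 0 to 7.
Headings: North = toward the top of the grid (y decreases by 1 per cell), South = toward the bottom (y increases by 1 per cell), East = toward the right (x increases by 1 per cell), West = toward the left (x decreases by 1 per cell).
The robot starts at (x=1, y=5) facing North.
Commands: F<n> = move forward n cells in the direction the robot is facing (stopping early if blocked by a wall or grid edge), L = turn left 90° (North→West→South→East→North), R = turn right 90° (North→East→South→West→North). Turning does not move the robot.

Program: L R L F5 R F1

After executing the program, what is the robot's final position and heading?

Start: (x=1, y=5), facing North
  L: turn left, now facing West
  R: turn right, now facing North
  L: turn left, now facing West
  F5: move forward 0/5 (blocked), now at (x=1, y=5)
  R: turn right, now facing North
  F1: move forward 1, now at (x=1, y=4)
Final: (x=1, y=4), facing North

Answer: Final position: (x=1, y=4), facing North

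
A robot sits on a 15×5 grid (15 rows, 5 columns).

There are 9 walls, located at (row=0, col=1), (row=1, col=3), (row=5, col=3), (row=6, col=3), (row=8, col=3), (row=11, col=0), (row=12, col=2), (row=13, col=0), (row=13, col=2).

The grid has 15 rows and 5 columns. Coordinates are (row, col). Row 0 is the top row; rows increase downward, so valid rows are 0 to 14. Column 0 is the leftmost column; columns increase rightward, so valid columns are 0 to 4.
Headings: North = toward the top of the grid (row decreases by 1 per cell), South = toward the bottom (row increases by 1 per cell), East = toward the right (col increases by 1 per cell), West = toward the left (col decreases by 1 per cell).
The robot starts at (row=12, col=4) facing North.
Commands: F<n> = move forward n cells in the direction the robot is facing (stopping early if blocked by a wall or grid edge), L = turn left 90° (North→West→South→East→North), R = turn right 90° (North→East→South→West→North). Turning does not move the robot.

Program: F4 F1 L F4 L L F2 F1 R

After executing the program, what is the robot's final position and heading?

Start: (row=12, col=4), facing North
  F4: move forward 4, now at (row=8, col=4)
  F1: move forward 1, now at (row=7, col=4)
  L: turn left, now facing West
  F4: move forward 4, now at (row=7, col=0)
  L: turn left, now facing South
  L: turn left, now facing East
  F2: move forward 2, now at (row=7, col=2)
  F1: move forward 1, now at (row=7, col=3)
  R: turn right, now facing South
Final: (row=7, col=3), facing South

Answer: Final position: (row=7, col=3), facing South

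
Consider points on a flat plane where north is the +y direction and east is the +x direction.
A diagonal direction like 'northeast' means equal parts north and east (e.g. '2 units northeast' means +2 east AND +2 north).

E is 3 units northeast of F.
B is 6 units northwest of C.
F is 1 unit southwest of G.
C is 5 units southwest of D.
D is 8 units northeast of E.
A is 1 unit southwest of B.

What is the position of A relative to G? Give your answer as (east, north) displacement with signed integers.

Place G at the origin (east=0, north=0).
  F is 1 unit southwest of G: delta (east=-1, north=-1); F at (east=-1, north=-1).
  E is 3 units northeast of F: delta (east=+3, north=+3); E at (east=2, north=2).
  D is 8 units northeast of E: delta (east=+8, north=+8); D at (east=10, north=10).
  C is 5 units southwest of D: delta (east=-5, north=-5); C at (east=5, north=5).
  B is 6 units northwest of C: delta (east=-6, north=+6); B at (east=-1, north=11).
  A is 1 unit southwest of B: delta (east=-1, north=-1); A at (east=-2, north=10).
Therefore A relative to G: (east=-2, north=10).

Answer: A is at (east=-2, north=10) relative to G.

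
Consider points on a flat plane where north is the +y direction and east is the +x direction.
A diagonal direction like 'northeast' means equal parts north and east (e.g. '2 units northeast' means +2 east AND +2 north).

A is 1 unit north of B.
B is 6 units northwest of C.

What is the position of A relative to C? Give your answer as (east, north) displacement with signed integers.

Place C at the origin (east=0, north=0).
  B is 6 units northwest of C: delta (east=-6, north=+6); B at (east=-6, north=6).
  A is 1 unit north of B: delta (east=+0, north=+1); A at (east=-6, north=7).
Therefore A relative to C: (east=-6, north=7).

Answer: A is at (east=-6, north=7) relative to C.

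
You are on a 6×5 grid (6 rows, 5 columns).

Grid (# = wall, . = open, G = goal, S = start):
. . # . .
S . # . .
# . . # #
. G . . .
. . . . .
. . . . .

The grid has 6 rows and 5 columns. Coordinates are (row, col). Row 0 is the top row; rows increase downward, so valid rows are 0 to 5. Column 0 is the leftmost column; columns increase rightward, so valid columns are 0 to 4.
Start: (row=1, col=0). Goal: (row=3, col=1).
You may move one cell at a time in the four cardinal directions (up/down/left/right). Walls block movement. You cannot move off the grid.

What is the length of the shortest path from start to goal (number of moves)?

BFS from (row=1, col=0) until reaching (row=3, col=1):
  Distance 0: (row=1, col=0)
  Distance 1: (row=0, col=0), (row=1, col=1)
  Distance 2: (row=0, col=1), (row=2, col=1)
  Distance 3: (row=2, col=2), (row=3, col=1)  <- goal reached here
One shortest path (3 moves): (row=1, col=0) -> (row=1, col=1) -> (row=2, col=1) -> (row=3, col=1)

Answer: Shortest path length: 3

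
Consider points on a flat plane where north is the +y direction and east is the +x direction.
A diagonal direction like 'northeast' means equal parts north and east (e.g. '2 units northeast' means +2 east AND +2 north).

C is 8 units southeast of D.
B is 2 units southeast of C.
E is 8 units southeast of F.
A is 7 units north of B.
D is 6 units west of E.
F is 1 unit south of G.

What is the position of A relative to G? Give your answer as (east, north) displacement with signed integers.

Answer: A is at (east=12, north=-12) relative to G.

Derivation:
Place G at the origin (east=0, north=0).
  F is 1 unit south of G: delta (east=+0, north=-1); F at (east=0, north=-1).
  E is 8 units southeast of F: delta (east=+8, north=-8); E at (east=8, north=-9).
  D is 6 units west of E: delta (east=-6, north=+0); D at (east=2, north=-9).
  C is 8 units southeast of D: delta (east=+8, north=-8); C at (east=10, north=-17).
  B is 2 units southeast of C: delta (east=+2, north=-2); B at (east=12, north=-19).
  A is 7 units north of B: delta (east=+0, north=+7); A at (east=12, north=-12).
Therefore A relative to G: (east=12, north=-12).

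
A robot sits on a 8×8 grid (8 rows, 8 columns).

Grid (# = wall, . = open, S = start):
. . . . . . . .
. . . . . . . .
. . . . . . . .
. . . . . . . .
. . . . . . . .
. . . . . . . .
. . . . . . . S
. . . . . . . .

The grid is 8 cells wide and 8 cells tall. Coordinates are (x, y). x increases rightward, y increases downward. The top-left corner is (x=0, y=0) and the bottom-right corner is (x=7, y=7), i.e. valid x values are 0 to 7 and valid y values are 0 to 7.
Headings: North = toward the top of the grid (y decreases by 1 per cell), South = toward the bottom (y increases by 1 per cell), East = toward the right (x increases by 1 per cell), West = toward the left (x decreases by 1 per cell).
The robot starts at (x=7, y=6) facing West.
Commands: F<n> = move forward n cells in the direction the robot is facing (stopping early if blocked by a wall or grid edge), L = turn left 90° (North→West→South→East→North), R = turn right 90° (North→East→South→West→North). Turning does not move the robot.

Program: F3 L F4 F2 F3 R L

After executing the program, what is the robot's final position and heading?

Answer: Final position: (x=4, y=7), facing South

Derivation:
Start: (x=7, y=6), facing West
  F3: move forward 3, now at (x=4, y=6)
  L: turn left, now facing South
  F4: move forward 1/4 (blocked), now at (x=4, y=7)
  F2: move forward 0/2 (blocked), now at (x=4, y=7)
  F3: move forward 0/3 (blocked), now at (x=4, y=7)
  R: turn right, now facing West
  L: turn left, now facing South
Final: (x=4, y=7), facing South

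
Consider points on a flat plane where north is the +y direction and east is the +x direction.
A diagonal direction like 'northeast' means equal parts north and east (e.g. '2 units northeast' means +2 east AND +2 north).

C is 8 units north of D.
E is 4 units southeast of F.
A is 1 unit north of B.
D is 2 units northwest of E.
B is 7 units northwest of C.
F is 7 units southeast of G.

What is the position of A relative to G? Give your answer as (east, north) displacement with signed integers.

Answer: A is at (east=2, north=7) relative to G.

Derivation:
Place G at the origin (east=0, north=0).
  F is 7 units southeast of G: delta (east=+7, north=-7); F at (east=7, north=-7).
  E is 4 units southeast of F: delta (east=+4, north=-4); E at (east=11, north=-11).
  D is 2 units northwest of E: delta (east=-2, north=+2); D at (east=9, north=-9).
  C is 8 units north of D: delta (east=+0, north=+8); C at (east=9, north=-1).
  B is 7 units northwest of C: delta (east=-7, north=+7); B at (east=2, north=6).
  A is 1 unit north of B: delta (east=+0, north=+1); A at (east=2, north=7).
Therefore A relative to G: (east=2, north=7).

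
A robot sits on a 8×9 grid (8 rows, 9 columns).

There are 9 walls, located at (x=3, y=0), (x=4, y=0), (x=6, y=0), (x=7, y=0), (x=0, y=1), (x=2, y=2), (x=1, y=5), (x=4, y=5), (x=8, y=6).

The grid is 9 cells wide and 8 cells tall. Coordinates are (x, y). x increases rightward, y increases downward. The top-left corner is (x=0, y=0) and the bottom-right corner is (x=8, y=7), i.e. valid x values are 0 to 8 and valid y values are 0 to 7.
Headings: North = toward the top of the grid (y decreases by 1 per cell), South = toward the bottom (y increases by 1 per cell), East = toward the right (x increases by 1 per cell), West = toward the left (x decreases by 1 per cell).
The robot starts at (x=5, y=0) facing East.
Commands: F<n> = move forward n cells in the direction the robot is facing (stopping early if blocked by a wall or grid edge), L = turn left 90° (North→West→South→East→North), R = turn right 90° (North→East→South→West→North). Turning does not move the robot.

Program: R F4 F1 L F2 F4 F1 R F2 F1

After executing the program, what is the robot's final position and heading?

Answer: Final position: (x=8, y=5), facing South

Derivation:
Start: (x=5, y=0), facing East
  R: turn right, now facing South
  F4: move forward 4, now at (x=5, y=4)
  F1: move forward 1, now at (x=5, y=5)
  L: turn left, now facing East
  F2: move forward 2, now at (x=7, y=5)
  F4: move forward 1/4 (blocked), now at (x=8, y=5)
  F1: move forward 0/1 (blocked), now at (x=8, y=5)
  R: turn right, now facing South
  F2: move forward 0/2 (blocked), now at (x=8, y=5)
  F1: move forward 0/1 (blocked), now at (x=8, y=5)
Final: (x=8, y=5), facing South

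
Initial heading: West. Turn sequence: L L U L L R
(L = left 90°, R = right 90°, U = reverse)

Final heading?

Answer: Final heading: South

Derivation:
Start: West
  L (left (90° counter-clockwise)) -> South
  L (left (90° counter-clockwise)) -> East
  U (U-turn (180°)) -> West
  L (left (90° counter-clockwise)) -> South
  L (left (90° counter-clockwise)) -> East
  R (right (90° clockwise)) -> South
Final: South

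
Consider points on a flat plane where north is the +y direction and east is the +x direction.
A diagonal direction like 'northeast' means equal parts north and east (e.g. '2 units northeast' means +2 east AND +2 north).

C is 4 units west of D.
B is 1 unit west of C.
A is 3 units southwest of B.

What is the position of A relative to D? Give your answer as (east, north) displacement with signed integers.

Answer: A is at (east=-8, north=-3) relative to D.

Derivation:
Place D at the origin (east=0, north=0).
  C is 4 units west of D: delta (east=-4, north=+0); C at (east=-4, north=0).
  B is 1 unit west of C: delta (east=-1, north=+0); B at (east=-5, north=0).
  A is 3 units southwest of B: delta (east=-3, north=-3); A at (east=-8, north=-3).
Therefore A relative to D: (east=-8, north=-3).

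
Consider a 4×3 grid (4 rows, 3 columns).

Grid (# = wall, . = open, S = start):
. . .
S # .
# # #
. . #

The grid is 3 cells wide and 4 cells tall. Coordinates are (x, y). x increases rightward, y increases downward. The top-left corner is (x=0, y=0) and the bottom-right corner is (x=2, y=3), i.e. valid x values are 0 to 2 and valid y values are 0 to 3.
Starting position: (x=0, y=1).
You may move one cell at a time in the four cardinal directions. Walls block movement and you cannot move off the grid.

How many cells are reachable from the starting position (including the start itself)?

Answer: Reachable cells: 5

Derivation:
BFS flood-fill from (x=0, y=1):
  Distance 0: (x=0, y=1)
  Distance 1: (x=0, y=0)
  Distance 2: (x=1, y=0)
  Distance 3: (x=2, y=0)
  Distance 4: (x=2, y=1)
Total reachable: 5 (grid has 7 open cells total)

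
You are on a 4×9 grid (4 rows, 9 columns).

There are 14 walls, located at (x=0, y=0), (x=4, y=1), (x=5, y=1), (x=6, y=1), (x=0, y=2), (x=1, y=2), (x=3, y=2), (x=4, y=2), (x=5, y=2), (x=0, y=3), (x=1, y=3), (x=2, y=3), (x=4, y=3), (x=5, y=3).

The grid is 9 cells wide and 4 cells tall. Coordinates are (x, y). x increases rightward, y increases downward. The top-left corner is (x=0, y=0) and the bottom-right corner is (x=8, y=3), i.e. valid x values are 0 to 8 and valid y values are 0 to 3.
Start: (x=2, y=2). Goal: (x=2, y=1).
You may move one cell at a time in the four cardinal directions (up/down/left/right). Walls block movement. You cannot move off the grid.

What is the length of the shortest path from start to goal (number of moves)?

BFS from (x=2, y=2) until reaching (x=2, y=1):
  Distance 0: (x=2, y=2)
  Distance 1: (x=2, y=1)  <- goal reached here
One shortest path (1 moves): (x=2, y=2) -> (x=2, y=1)

Answer: Shortest path length: 1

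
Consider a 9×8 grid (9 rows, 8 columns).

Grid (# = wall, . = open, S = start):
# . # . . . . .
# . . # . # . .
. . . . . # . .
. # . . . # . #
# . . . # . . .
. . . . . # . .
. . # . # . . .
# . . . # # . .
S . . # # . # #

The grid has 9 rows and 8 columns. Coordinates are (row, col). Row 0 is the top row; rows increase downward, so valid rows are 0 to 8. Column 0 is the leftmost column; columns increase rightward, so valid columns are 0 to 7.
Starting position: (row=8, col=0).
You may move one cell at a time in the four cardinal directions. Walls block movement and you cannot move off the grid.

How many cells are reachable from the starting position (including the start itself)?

BFS flood-fill from (row=8, col=0):
  Distance 0: (row=8, col=0)
  Distance 1: (row=8, col=1)
  Distance 2: (row=7, col=1), (row=8, col=2)
  Distance 3: (row=6, col=1), (row=7, col=2)
  Distance 4: (row=5, col=1), (row=6, col=0), (row=7, col=3)
  Distance 5: (row=4, col=1), (row=5, col=0), (row=5, col=2), (row=6, col=3)
  Distance 6: (row=4, col=2), (row=5, col=3)
  Distance 7: (row=3, col=2), (row=4, col=3), (row=5, col=4)
  Distance 8: (row=2, col=2), (row=3, col=3)
  Distance 9: (row=1, col=2), (row=2, col=1), (row=2, col=3), (row=3, col=4)
  Distance 10: (row=1, col=1), (row=2, col=0), (row=2, col=4)
  Distance 11: (row=0, col=1), (row=1, col=4), (row=3, col=0)
  Distance 12: (row=0, col=4)
  Distance 13: (row=0, col=3), (row=0, col=5)
  Distance 14: (row=0, col=6)
  Distance 15: (row=0, col=7), (row=1, col=6)
  Distance 16: (row=1, col=7), (row=2, col=6)
  Distance 17: (row=2, col=7), (row=3, col=6)
  Distance 18: (row=4, col=6)
  Distance 19: (row=4, col=5), (row=4, col=7), (row=5, col=6)
  Distance 20: (row=5, col=7), (row=6, col=6)
  Distance 21: (row=6, col=5), (row=6, col=7), (row=7, col=6)
  Distance 22: (row=7, col=7)
Total reachable: 50 (grid has 51 open cells total)

Answer: Reachable cells: 50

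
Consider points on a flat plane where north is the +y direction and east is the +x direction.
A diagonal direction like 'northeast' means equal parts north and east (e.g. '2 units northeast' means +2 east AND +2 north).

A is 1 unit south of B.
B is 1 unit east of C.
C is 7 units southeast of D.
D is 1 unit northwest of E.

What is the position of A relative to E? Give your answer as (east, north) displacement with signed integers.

Place E at the origin (east=0, north=0).
  D is 1 unit northwest of E: delta (east=-1, north=+1); D at (east=-1, north=1).
  C is 7 units southeast of D: delta (east=+7, north=-7); C at (east=6, north=-6).
  B is 1 unit east of C: delta (east=+1, north=+0); B at (east=7, north=-6).
  A is 1 unit south of B: delta (east=+0, north=-1); A at (east=7, north=-7).
Therefore A relative to E: (east=7, north=-7).

Answer: A is at (east=7, north=-7) relative to E.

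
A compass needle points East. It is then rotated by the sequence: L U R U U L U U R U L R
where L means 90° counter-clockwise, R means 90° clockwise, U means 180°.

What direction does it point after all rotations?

Answer: Final heading: East

Derivation:
Start: East
  L (left (90° counter-clockwise)) -> North
  U (U-turn (180°)) -> South
  R (right (90° clockwise)) -> West
  U (U-turn (180°)) -> East
  U (U-turn (180°)) -> West
  L (left (90° counter-clockwise)) -> South
  U (U-turn (180°)) -> North
  U (U-turn (180°)) -> South
  R (right (90° clockwise)) -> West
  U (U-turn (180°)) -> East
  L (left (90° counter-clockwise)) -> North
  R (right (90° clockwise)) -> East
Final: East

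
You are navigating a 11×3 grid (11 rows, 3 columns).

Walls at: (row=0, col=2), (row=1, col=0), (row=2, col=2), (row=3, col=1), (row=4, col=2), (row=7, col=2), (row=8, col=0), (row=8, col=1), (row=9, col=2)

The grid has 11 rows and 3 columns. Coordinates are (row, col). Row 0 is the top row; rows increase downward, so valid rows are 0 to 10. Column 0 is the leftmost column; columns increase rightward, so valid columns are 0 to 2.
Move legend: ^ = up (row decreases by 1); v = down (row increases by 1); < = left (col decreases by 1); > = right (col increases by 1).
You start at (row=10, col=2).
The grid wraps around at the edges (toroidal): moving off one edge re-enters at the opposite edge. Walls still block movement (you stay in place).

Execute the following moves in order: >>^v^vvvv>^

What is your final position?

Start: (row=10, col=2)
  > (right): (row=10, col=2) -> (row=10, col=0)
  > (right): (row=10, col=0) -> (row=10, col=1)
  ^ (up): (row=10, col=1) -> (row=9, col=1)
  v (down): (row=9, col=1) -> (row=10, col=1)
  ^ (up): (row=10, col=1) -> (row=9, col=1)
  v (down): (row=9, col=1) -> (row=10, col=1)
  v (down): (row=10, col=1) -> (row=0, col=1)
  v (down): (row=0, col=1) -> (row=1, col=1)
  v (down): (row=1, col=1) -> (row=2, col=1)
  > (right): blocked, stay at (row=2, col=1)
  ^ (up): (row=2, col=1) -> (row=1, col=1)
Final: (row=1, col=1)

Answer: Final position: (row=1, col=1)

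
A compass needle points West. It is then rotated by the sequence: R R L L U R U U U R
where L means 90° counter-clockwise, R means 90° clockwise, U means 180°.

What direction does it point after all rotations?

Answer: Final heading: East

Derivation:
Start: West
  R (right (90° clockwise)) -> North
  R (right (90° clockwise)) -> East
  L (left (90° counter-clockwise)) -> North
  L (left (90° counter-clockwise)) -> West
  U (U-turn (180°)) -> East
  R (right (90° clockwise)) -> South
  U (U-turn (180°)) -> North
  U (U-turn (180°)) -> South
  U (U-turn (180°)) -> North
  R (right (90° clockwise)) -> East
Final: East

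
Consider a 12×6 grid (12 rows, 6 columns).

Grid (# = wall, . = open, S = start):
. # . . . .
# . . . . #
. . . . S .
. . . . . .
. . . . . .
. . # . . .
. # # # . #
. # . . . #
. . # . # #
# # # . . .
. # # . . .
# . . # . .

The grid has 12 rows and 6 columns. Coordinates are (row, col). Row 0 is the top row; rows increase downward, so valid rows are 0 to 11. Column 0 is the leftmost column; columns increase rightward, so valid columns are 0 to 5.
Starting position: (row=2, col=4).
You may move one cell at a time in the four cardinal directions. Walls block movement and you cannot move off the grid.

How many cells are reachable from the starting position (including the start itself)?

BFS flood-fill from (row=2, col=4):
  Distance 0: (row=2, col=4)
  Distance 1: (row=1, col=4), (row=2, col=3), (row=2, col=5), (row=3, col=4)
  Distance 2: (row=0, col=4), (row=1, col=3), (row=2, col=2), (row=3, col=3), (row=3, col=5), (row=4, col=4)
  Distance 3: (row=0, col=3), (row=0, col=5), (row=1, col=2), (row=2, col=1), (row=3, col=2), (row=4, col=3), (row=4, col=5), (row=5, col=4)
  Distance 4: (row=0, col=2), (row=1, col=1), (row=2, col=0), (row=3, col=1), (row=4, col=2), (row=5, col=3), (row=5, col=5), (row=6, col=4)
  Distance 5: (row=3, col=0), (row=4, col=1), (row=7, col=4)
  Distance 6: (row=4, col=0), (row=5, col=1), (row=7, col=3)
  Distance 7: (row=5, col=0), (row=7, col=2), (row=8, col=3)
  Distance 8: (row=6, col=0), (row=9, col=3)
  Distance 9: (row=7, col=0), (row=9, col=4), (row=10, col=3)
  Distance 10: (row=8, col=0), (row=9, col=5), (row=10, col=4)
  Distance 11: (row=8, col=1), (row=10, col=5), (row=11, col=4)
  Distance 12: (row=11, col=5)
Total reachable: 48 (grid has 52 open cells total)

Answer: Reachable cells: 48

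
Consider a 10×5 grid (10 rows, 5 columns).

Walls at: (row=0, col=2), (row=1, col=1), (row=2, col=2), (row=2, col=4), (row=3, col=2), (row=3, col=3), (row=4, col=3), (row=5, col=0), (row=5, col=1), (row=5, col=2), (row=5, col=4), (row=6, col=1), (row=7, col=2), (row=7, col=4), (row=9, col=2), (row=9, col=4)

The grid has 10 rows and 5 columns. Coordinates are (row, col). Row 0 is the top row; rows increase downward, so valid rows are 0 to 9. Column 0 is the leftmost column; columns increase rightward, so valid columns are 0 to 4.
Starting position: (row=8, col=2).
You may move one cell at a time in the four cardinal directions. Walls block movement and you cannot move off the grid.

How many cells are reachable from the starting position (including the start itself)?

BFS flood-fill from (row=8, col=2):
  Distance 0: (row=8, col=2)
  Distance 1: (row=8, col=1), (row=8, col=3)
  Distance 2: (row=7, col=1), (row=7, col=3), (row=8, col=0), (row=8, col=4), (row=9, col=1), (row=9, col=3)
  Distance 3: (row=6, col=3), (row=7, col=0), (row=9, col=0)
  Distance 4: (row=5, col=3), (row=6, col=0), (row=6, col=2), (row=6, col=4)
Total reachable: 16 (grid has 34 open cells total)

Answer: Reachable cells: 16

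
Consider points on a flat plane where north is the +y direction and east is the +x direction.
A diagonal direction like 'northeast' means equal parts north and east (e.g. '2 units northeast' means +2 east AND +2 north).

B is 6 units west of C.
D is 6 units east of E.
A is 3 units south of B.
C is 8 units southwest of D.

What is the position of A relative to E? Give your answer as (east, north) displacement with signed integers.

Place E at the origin (east=0, north=0).
  D is 6 units east of E: delta (east=+6, north=+0); D at (east=6, north=0).
  C is 8 units southwest of D: delta (east=-8, north=-8); C at (east=-2, north=-8).
  B is 6 units west of C: delta (east=-6, north=+0); B at (east=-8, north=-8).
  A is 3 units south of B: delta (east=+0, north=-3); A at (east=-8, north=-11).
Therefore A relative to E: (east=-8, north=-11).

Answer: A is at (east=-8, north=-11) relative to E.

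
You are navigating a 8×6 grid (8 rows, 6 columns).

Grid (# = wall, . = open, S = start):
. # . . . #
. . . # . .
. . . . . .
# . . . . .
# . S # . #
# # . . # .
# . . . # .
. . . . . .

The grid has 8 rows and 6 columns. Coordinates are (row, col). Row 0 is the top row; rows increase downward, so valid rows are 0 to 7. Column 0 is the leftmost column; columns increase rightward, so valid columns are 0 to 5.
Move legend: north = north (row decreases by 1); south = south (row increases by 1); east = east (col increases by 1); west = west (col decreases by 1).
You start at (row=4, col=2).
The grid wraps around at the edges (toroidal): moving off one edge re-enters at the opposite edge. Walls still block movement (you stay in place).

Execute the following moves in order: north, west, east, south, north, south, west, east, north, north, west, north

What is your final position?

Start: (row=4, col=2)
  north (north): (row=4, col=2) -> (row=3, col=2)
  west (west): (row=3, col=2) -> (row=3, col=1)
  east (east): (row=3, col=1) -> (row=3, col=2)
  south (south): (row=3, col=2) -> (row=4, col=2)
  north (north): (row=4, col=2) -> (row=3, col=2)
  south (south): (row=3, col=2) -> (row=4, col=2)
  west (west): (row=4, col=2) -> (row=4, col=1)
  east (east): (row=4, col=1) -> (row=4, col=2)
  north (north): (row=4, col=2) -> (row=3, col=2)
  north (north): (row=3, col=2) -> (row=2, col=2)
  west (west): (row=2, col=2) -> (row=2, col=1)
  north (north): (row=2, col=1) -> (row=1, col=1)
Final: (row=1, col=1)

Answer: Final position: (row=1, col=1)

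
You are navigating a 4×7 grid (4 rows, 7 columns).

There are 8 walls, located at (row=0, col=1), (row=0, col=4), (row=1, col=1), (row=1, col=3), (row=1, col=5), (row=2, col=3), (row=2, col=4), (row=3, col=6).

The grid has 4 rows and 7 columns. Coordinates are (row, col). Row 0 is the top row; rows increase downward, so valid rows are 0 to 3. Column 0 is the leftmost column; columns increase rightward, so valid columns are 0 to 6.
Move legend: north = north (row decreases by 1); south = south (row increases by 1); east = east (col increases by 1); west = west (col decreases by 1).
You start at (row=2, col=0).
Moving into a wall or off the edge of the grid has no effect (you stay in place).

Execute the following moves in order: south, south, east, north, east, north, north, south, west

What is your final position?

Start: (row=2, col=0)
  south (south): (row=2, col=0) -> (row=3, col=0)
  south (south): blocked, stay at (row=3, col=0)
  east (east): (row=3, col=0) -> (row=3, col=1)
  north (north): (row=3, col=1) -> (row=2, col=1)
  east (east): (row=2, col=1) -> (row=2, col=2)
  north (north): (row=2, col=2) -> (row=1, col=2)
  north (north): (row=1, col=2) -> (row=0, col=2)
  south (south): (row=0, col=2) -> (row=1, col=2)
  west (west): blocked, stay at (row=1, col=2)
Final: (row=1, col=2)

Answer: Final position: (row=1, col=2)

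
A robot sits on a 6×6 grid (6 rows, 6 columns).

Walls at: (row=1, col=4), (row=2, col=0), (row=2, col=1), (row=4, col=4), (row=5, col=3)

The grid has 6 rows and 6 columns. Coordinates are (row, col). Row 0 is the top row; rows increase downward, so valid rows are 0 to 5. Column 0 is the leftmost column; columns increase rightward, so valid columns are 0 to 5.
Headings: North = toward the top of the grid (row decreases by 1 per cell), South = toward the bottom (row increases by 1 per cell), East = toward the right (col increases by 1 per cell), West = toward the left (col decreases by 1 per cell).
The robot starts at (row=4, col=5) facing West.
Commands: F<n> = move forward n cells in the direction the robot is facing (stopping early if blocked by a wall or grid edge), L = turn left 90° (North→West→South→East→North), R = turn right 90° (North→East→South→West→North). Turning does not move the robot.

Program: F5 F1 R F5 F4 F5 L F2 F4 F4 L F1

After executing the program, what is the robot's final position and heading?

Start: (row=4, col=5), facing West
  F5: move forward 0/5 (blocked), now at (row=4, col=5)
  F1: move forward 0/1 (blocked), now at (row=4, col=5)
  R: turn right, now facing North
  F5: move forward 4/5 (blocked), now at (row=0, col=5)
  F4: move forward 0/4 (blocked), now at (row=0, col=5)
  F5: move forward 0/5 (blocked), now at (row=0, col=5)
  L: turn left, now facing West
  F2: move forward 2, now at (row=0, col=3)
  F4: move forward 3/4 (blocked), now at (row=0, col=0)
  F4: move forward 0/4 (blocked), now at (row=0, col=0)
  L: turn left, now facing South
  F1: move forward 1, now at (row=1, col=0)
Final: (row=1, col=0), facing South

Answer: Final position: (row=1, col=0), facing South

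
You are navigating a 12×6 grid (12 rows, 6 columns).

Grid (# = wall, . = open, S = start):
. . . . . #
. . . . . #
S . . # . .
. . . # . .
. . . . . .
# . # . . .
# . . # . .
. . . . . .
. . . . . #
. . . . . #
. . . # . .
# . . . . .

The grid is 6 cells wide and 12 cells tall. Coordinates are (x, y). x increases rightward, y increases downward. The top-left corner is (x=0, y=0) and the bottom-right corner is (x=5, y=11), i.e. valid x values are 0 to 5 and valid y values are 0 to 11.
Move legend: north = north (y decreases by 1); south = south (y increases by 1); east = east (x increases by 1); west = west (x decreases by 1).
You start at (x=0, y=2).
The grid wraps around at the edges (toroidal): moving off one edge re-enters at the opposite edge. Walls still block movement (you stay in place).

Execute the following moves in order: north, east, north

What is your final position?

Start: (x=0, y=2)
  north (north): (x=0, y=2) -> (x=0, y=1)
  east (east): (x=0, y=1) -> (x=1, y=1)
  north (north): (x=1, y=1) -> (x=1, y=0)
Final: (x=1, y=0)

Answer: Final position: (x=1, y=0)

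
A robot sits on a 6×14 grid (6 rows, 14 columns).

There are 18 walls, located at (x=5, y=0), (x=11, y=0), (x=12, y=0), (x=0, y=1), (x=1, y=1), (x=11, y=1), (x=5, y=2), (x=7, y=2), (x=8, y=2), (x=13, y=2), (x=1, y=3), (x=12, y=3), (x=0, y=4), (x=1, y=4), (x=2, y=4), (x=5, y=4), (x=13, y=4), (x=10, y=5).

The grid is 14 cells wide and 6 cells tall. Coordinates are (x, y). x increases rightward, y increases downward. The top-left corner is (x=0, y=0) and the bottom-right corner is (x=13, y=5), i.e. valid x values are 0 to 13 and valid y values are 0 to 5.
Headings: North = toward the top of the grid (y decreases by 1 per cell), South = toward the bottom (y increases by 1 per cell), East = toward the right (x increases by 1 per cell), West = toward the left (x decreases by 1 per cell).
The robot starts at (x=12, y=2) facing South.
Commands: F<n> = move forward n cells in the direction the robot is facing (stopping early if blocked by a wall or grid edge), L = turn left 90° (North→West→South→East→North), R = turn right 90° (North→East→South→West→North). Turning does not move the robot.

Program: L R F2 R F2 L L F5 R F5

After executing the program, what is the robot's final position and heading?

Start: (x=12, y=2), facing South
  L: turn left, now facing East
  R: turn right, now facing South
  F2: move forward 0/2 (blocked), now at (x=12, y=2)
  R: turn right, now facing West
  F2: move forward 2, now at (x=10, y=2)
  L: turn left, now facing South
  L: turn left, now facing East
  F5: move forward 2/5 (blocked), now at (x=12, y=2)
  R: turn right, now facing South
  F5: move forward 0/5 (blocked), now at (x=12, y=2)
Final: (x=12, y=2), facing South

Answer: Final position: (x=12, y=2), facing South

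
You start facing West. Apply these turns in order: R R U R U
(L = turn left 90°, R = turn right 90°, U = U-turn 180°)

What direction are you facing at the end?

Start: West
  R (right (90° clockwise)) -> North
  R (right (90° clockwise)) -> East
  U (U-turn (180°)) -> West
  R (right (90° clockwise)) -> North
  U (U-turn (180°)) -> South
Final: South

Answer: Final heading: South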